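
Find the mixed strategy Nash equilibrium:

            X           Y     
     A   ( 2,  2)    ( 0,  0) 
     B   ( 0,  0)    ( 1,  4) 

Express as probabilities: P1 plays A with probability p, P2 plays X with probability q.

p = 0.6667, q = 0.3333

Work:
Find probabilities that make opponent indifferent:
P2 chooses q to make P1 indifferent between A and B
P1 chooses p to make P2 indifferent between X and Y
Mixed NE: P1 plays (A: 0.6667, B: 0.3333), P2 plays (X: 0.3333, Y: 0.6667)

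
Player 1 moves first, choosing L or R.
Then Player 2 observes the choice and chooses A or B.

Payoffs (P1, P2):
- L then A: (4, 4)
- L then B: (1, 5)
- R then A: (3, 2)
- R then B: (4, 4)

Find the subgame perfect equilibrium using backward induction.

P1 plays R, P2 plays B after L and B after R; Payoff (4, 4)

Work:
Backward induction:
After L: P2 chooses B → P1 gets 1
After R: P2 chooses B → P1 gets 4
P1 chooses R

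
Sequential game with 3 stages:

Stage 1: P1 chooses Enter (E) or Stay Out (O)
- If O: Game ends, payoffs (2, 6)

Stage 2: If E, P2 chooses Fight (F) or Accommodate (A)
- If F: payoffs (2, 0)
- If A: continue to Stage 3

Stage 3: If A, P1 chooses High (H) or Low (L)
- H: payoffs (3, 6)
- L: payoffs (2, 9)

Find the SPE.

SPE: (E, A, H); Outcome (3, 6)

Work:
Stage 3: P1 chooses H (3 vs 2)
Stage 2: P2: F->0, A->6 (anticipating H). Choose A
Stage 1: P1: O->2, E->3 (anticipating A, H). Choose E
SPE path: E -> A -> H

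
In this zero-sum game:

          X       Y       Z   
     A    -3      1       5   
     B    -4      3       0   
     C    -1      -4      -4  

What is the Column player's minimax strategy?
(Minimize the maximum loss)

Column should play X, value = -1

Work:
Column player minimizes Row's maximum payoff:
Column X: max payoff to Row = -1
Column Y: max payoff to Row = 3
Column Z: max payoff to Row = 5
Minimum is -1, achieved by column X.
Minimax strategy: X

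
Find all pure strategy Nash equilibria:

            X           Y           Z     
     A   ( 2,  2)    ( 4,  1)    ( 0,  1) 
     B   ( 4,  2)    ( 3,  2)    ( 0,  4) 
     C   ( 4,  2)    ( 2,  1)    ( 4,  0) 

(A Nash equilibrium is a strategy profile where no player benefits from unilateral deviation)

Nash equilibrium: (C, X)

Work:
Best responses:
  P1 vs X: payoffs [2, 4, 4] → best response B/C (payoff 4)
  P1 vs Y: payoffs [4, 3, 2] → best response A (payoff 4)
  P1 vs Z: payoffs [0, 0, 4] → best response C (payoff 4)
  P2 vs A: payoffs [2, 1, 1] → best response X (payoff 2)
  P2 vs B: payoffs [2, 2, 4] → best response Z (payoff 4)
  P2 vs C: payoffs [2, 1, 0] → best response X (payoff 2)
Mutual best responses: (C,X) → Nash equilibria.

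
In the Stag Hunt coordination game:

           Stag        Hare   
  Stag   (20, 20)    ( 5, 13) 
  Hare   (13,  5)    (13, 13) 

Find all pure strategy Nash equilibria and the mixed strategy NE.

Pure NE: (Stag, Stag) and (Hare, Hare); Mixed NE: p = 0.5333, q = 0.5333

Work:
Check pure NE:
(Stag, Stag): (20, 20) - no unilateral deviation beneficial
(Hare, Hare): (13, 13) - no unilateral deviation beneficial
Mixed NE: P1 plays Stag with p = 0.5333, P2 plays Stag with q = 0.5333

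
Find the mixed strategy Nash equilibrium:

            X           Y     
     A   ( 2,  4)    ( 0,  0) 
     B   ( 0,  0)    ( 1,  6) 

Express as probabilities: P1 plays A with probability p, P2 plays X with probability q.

p = 0.6, q = 0.3333

Work:
Find probabilities that make opponent indifferent:
P2 chooses q to make P1 indifferent between A and B
P1 chooses p to make P2 indifferent between X and Y
Mixed NE: P1 plays (A: 0.6, B: 0.4), P2 plays (X: 0.3333, Y: 0.6667)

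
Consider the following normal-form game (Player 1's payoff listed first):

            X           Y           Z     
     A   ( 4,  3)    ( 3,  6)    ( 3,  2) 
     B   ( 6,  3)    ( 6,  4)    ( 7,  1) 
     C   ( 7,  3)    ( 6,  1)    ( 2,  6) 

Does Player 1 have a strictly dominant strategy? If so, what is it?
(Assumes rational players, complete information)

No strictly dominant strategy exists for Player 1

Work:
A strategy strictly dominates another if it gives a strictly higher payoff against every opponent action. Compare each pair of P1's strategies column-by-column:
  A vs B: [4 vs 6, 3 vs 6, 3 vs 7] → A does not strictly dominate B (column X: 4 ≤ 6)
  A vs C: [4 vs 7, 3 vs 6, 3 vs 2] → A does not strictly dominate C (column X: 4 ≤ 7)
  B vs A: [6 vs 4, 6 vs 3, 7 vs 3] → B strictly dominates A
  B vs C: [6 vs 7, 6 vs 6, 7 vs 2] → B does not strictly dominate C (column X: 6 ≤ 7)
  C vs A: [7 vs 4, 6 vs 3, 2 vs 3] → C does not strictly dominate A (column Z: 2 ≤ 3)
  C vs B: [7 vs 6, 6 vs 6, 2 vs 7] → C does not strictly dominate B (column Y: 6 ≤ 6)
No single strategy strictly dominates all others → no strictly dominant strategy.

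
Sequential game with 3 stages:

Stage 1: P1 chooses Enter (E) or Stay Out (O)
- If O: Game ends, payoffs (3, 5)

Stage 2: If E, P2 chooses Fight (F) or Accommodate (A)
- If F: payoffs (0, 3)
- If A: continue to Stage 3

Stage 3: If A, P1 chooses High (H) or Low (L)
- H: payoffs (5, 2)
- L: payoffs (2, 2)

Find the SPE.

SPE: (O, F, H); Outcome (3, 5)

Work:
Stage 3: P1 chooses H (5 vs 2)
Stage 2: P2: F->3, A->2 (anticipating H). Choose F
Stage 1: P1: O->3, E->0 (anticipating F, H). Choose O
SPE path: O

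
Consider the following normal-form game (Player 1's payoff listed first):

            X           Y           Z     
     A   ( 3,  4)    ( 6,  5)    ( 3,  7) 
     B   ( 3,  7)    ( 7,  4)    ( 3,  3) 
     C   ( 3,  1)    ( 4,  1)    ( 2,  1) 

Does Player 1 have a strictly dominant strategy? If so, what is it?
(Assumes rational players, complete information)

No strictly dominant strategy exists for Player 1

Work:
A strategy strictly dominates another if it gives a strictly higher payoff against every opponent action. Compare each pair of P1's strategies column-by-column:
  A vs B: [3 vs 3, 6 vs 7, 3 vs 3] → A does not strictly dominate B (column X: 3 ≤ 3)
  A vs C: [3 vs 3, 6 vs 4, 3 vs 2] → A does not strictly dominate C (column X: 3 ≤ 3)
  B vs A: [3 vs 3, 7 vs 6, 3 vs 3] → B does not strictly dominate A (column X: 3 ≤ 3)
  B vs C: [3 vs 3, 7 vs 4, 3 vs 2] → B does not strictly dominate C (column X: 3 ≤ 3)
  C vs A: [3 vs 3, 4 vs 6, 2 vs 3] → C does not strictly dominate A (column X: 3 ≤ 3)
  C vs B: [3 vs 3, 4 vs 7, 2 vs 3] → C does not strictly dominate B (column X: 3 ≤ 3)
No single strategy strictly dominates all others → no strictly dominant strategy.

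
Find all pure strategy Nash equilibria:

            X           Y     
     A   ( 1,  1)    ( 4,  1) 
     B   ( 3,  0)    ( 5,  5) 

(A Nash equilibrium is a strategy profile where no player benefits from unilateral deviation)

Nash equilibrium: (B, Y)

Work:
Best responses:
  P1 vs X: payoffs [1, 3] → best response B (payoff 3)
  P1 vs Y: payoffs [4, 5] → best response B (payoff 5)
  P2 vs A: payoffs [1, 1] → best response X/Y (payoff 1)
  P2 vs B: payoffs [0, 5] → best response Y (payoff 5)
Mutual best responses: (B,Y) → Nash equilibria.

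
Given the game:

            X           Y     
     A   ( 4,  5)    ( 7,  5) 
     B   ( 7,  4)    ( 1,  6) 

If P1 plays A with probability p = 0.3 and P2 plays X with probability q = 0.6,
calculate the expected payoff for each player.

E[P1] = 4.78, E[P2] = 4.86

Work:
E[P1] = p·q·π₁(A,X) + p·(1-q)·π₁(A,Y) + (1-p)·q·π₁(B,X) + (1-p)·(1-q)·π₁(B,Y)
= 0.3·0.6·4 + 0.3·0.4·7 + 0.7·0.6·7 + 0.7·0.4·1
= 4.78

E[P2] = 4.86 (similar calculation)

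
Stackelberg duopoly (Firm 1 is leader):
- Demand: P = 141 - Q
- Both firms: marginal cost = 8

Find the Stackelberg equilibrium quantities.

q₁* (leader) = 66.5, q₂* (follower) = 33.25

Work:
Follower's reaction: q₂ = (a - c - q₁)/2
Leader substitutes: π₁ = q₁·(a - q₁ - (a-c-q₁)/2 - c)
FOC: q₁* = (141 - 8)/2 = 66.50
Then: q₂* = (141 - 8 - 66.5)/2 = 33.25
Leader has first-mover advantage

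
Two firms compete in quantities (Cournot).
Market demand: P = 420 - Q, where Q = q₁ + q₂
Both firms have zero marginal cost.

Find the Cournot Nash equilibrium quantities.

q₁* = q₂* = 140.0; P* = 140.0

Work:
Profit: π_i = P·q_i = (a - q_i - q_j)·q_i
FOC: ∂π_i/∂q_i = a - 2q_i - q_j = 0
Reaction function: q_i = (420 - q_j)/2
Symmetry: q* = 420/3 = 140.0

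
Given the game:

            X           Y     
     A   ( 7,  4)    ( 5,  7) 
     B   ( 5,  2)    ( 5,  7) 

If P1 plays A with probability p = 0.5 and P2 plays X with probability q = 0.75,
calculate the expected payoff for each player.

E[P1] = 5.75, E[P2] = 4.0

Work:
E[P1] = p·q·π₁(A,X) + p·(1-q)·π₁(A,Y) + (1-p)·q·π₁(B,X) + (1-p)·(1-q)·π₁(B,Y)
= 0.5·0.75·7 + 0.5·0.25·5 + 0.5·0.75·5 + 0.5·0.25·5
= 5.75

E[P2] = 4.0 (similar calculation)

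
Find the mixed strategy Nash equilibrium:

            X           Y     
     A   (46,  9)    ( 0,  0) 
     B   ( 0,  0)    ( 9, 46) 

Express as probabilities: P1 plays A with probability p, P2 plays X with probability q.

p = 0.8364, q = 0.1636

Work:
Find probabilities that make opponent indifferent:
P2 chooses q to make P1 indifferent between A and B
P1 chooses p to make P2 indifferent between X and Y
Mixed NE: P1 plays (A: 0.8364, B: 0.1636), P2 plays (X: 0.1636, Y: 0.8364)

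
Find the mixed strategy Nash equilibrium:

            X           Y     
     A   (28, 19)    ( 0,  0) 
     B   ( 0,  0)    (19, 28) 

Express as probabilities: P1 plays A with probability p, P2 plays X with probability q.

p = 0.5957, q = 0.4043

Work:
Find probabilities that make opponent indifferent:
P2 chooses q to make P1 indifferent between A and B
P1 chooses p to make P2 indifferent between X and Y
Mixed NE: P1 plays (A: 0.5957, B: 0.4043), P2 plays (X: 0.4043, Y: 0.5957)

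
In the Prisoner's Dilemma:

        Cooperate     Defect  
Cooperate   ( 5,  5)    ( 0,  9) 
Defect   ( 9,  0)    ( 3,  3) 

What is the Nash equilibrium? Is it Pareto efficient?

(Defect, Defect) is NE; not Pareto efficient

Work:
Defect dominates Cooperate for both players:
If P2 cooperates: Defect (9) > Cooperate (5)
If P2 defects: Defect (3) > Cooperate (0)
NE: (Defect, Defect) with payoff (3, 3)
But (Cooperate, Cooperate) = (5, 5) Pareto dominates (3, 3)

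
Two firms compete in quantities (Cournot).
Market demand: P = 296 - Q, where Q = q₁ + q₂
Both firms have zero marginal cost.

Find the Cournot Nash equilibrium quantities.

q₁* = q₂* = 98.67; P* = 98.67

Work:
Profit: π_i = P·q_i = (a - q_i - q_j)·q_i
FOC: ∂π_i/∂q_i = a - 2q_i - q_j = 0
Reaction function: q_i = (296 - q_j)/2
Symmetry: q* = 296/3 = 98.67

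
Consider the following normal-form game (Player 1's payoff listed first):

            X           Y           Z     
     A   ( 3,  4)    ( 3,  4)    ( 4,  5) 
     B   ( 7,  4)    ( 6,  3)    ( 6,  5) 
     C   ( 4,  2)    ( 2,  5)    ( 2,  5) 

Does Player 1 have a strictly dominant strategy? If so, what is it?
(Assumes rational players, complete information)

Yes, Player 1's strictly dominant strategy is B

Work:
A strategy strictly dominates another if it gives a strictly higher payoff against every opponent action. Compare each pair of P1's strategies column-by-column:
  A vs B: [3 vs 7, 3 vs 6, 4 vs 6] → A does not strictly dominate B (column X: 3 ≤ 7)
  A vs C: [3 vs 4, 3 vs 2, 4 vs 2] → A does not strictly dominate C (column X: 3 ≤ 4)
  B vs A: [7 vs 3, 6 vs 3, 6 vs 4] → B strictly dominates A
  B vs C: [7 vs 4, 6 vs 2, 6 vs 2] → B strictly dominates C
  C vs A: [4 vs 3, 2 vs 3, 2 vs 4] → C does not strictly dominate A (column Y: 2 ≤ 3)
  C vs B: [4 vs 7, 2 vs 6, 2 vs 6] → C does not strictly dominate B (column X: 4 ≤ 7)
B strictly dominates every other strategy → strictly dominant.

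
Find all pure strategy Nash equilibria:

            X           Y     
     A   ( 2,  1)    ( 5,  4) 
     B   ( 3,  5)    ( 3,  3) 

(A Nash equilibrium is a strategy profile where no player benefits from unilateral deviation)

Nash equilibrium: (A, Y), (B, X)

Work:
Best responses:
  P1 vs X: payoffs [2, 3] → best response B (payoff 3)
  P1 vs Y: payoffs [5, 3] → best response A (payoff 5)
  P2 vs A: payoffs [1, 4] → best response Y (payoff 4)
  P2 vs B: payoffs [5, 3] → best response X (payoff 5)
Mutual best responses: (A,Y), (B,X) → Nash equilibria.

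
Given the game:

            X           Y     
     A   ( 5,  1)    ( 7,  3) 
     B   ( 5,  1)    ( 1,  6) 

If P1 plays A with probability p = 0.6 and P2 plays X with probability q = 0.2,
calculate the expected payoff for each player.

E[P1] = 4.68, E[P2] = 3.56

Work:
E[P1] = p·q·π₁(A,X) + p·(1-q)·π₁(A,Y) + (1-p)·q·π₁(B,X) + (1-p)·(1-q)·π₁(B,Y)
= 0.6·0.2·5 + 0.6·0.8·7 + 0.4·0.2·5 + 0.4·0.8·1
= 4.68

E[P2] = 3.56 (similar calculation)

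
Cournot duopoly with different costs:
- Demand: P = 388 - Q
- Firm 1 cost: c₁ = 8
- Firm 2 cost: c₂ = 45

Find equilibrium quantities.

q₁* = 139.0, q₂* = 102.0

Work:
Reaction: q₁ = (388 - 8 - q₂)/2
Reaction: q₂ = (388 - 45 - q₁)/2
Solve simultaneously:
q₁* = (388 - 2×8 + 45)/3 = 139.0
q₂* = (388 - 2×45 + 8)/3 = 102.0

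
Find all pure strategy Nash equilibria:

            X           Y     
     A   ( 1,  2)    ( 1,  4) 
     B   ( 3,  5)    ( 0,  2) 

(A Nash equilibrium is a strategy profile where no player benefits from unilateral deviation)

Nash equilibrium: (A, Y), (B, X)

Work:
Best responses:
  P1 vs X: payoffs [1, 3] → best response B (payoff 3)
  P1 vs Y: payoffs [1, 0] → best response A (payoff 1)
  P2 vs A: payoffs [2, 4] → best response Y (payoff 4)
  P2 vs B: payoffs [5, 2] → best response X (payoff 5)
Mutual best responses: (A,Y), (B,X) → Nash equilibria.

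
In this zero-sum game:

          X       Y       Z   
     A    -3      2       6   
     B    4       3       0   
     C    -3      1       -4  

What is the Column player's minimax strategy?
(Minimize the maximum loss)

Column should play Y, value = 3

Work:
Column player minimizes Row's maximum payoff:
Column X: max payoff to Row = 4
Column Y: max payoff to Row = 3
Column Z: max payoff to Row = 6
Minimum is 3, achieved by column Y.
Minimax strategy: Y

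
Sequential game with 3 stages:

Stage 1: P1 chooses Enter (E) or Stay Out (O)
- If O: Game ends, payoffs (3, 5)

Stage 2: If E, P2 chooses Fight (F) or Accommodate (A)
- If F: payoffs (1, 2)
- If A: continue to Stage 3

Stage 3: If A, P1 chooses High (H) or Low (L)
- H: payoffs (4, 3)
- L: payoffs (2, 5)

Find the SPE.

SPE: (E, A, H); Outcome (4, 3)

Work:
Stage 3: P1 chooses H (4 vs 2)
Stage 2: P2: F->2, A->3 (anticipating H). Choose A
Stage 1: P1: O->3, E->4 (anticipating A, H). Choose E
SPE path: E -> A -> H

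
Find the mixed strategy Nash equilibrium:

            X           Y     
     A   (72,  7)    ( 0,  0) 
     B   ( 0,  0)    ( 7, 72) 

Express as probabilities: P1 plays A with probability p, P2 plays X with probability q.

p = 0.9114, q = 0.0886

Work:
Find probabilities that make opponent indifferent:
P2 chooses q to make P1 indifferent between A and B
P1 chooses p to make P2 indifferent between X and Y
Mixed NE: P1 plays (A: 0.9114, B: 0.0886), P2 plays (X: 0.0886, Y: 0.9114)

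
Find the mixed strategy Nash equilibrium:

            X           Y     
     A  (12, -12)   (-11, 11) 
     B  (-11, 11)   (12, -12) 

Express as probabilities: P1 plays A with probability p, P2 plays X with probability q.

p = 0.5, q = 0.5

Work:
Find probabilities that make opponent indifferent:
P2 chooses q to make P1 indifferent between A and B
P1 chooses p to make P2 indifferent between X and Y
Mixed NE: P1 plays (A: 0.5, B: 0.5), P2 plays (X: 0.5, Y: 0.5)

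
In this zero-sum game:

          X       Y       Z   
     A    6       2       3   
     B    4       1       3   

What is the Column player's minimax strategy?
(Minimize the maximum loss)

Column should play Y, value = 2

Work:
Column player minimizes Row's maximum payoff:
Column X: max payoff to Row = 6
Column Y: max payoff to Row = 2
Column Z: max payoff to Row = 3
Minimum is 2, achieved by column Y.
Minimax strategy: Y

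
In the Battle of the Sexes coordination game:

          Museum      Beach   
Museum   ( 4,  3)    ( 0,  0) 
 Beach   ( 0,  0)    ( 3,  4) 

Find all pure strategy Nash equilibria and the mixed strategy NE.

Pure NE: (Museum, Museum) and (Beach, Beach); Mixed NE: p = 0.5714, q = 0.4286

Work:
Check pure NE:
(Museum, Museum): (4, 3) - no unilateral deviation beneficial
(Beach, Beach): (3, 4) - no unilateral deviation beneficial
Mixed NE: P1 plays Museum with p = 0.5714, P2 plays Museum with q = 0.4286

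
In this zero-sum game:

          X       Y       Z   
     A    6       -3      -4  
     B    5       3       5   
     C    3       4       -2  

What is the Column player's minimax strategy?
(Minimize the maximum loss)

Column should play Y, value = 4

Work:
Column player minimizes Row's maximum payoff:
Column X: max payoff to Row = 6
Column Y: max payoff to Row = 4
Column Z: max payoff to Row = 5
Minimum is 4, achieved by column Y.
Minimax strategy: Y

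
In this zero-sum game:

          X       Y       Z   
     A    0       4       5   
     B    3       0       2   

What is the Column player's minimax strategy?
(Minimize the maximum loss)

Column should play X, value = 3

Work:
Column player minimizes Row's maximum payoff:
Column X: max payoff to Row = 3
Column Y: max payoff to Row = 4
Column Z: max payoff to Row = 5
Minimum is 3, achieved by column X.
Minimax strategy: X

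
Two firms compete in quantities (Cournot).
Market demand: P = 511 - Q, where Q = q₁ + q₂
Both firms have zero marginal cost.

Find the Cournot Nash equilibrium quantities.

q₁* = q₂* = 170.33; P* = 170.33

Work:
Profit: π_i = P·q_i = (a - q_i - q_j)·q_i
FOC: ∂π_i/∂q_i = a - 2q_i - q_j = 0
Reaction function: q_i = (511 - q_j)/2
Symmetry: q* = 511/3 = 170.33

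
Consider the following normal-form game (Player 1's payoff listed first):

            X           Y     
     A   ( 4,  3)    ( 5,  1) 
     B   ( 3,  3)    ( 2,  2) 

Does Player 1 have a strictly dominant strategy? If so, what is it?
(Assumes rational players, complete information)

Yes, Player 1's strictly dominant strategy is A

Work:
A strategy strictly dominates another if it gives a strictly higher payoff against every opponent action. Compare each pair of P1's strategies column-by-column:
  A vs B: [4 vs 3, 5 vs 2] → A strictly dominates B
  B vs A: [3 vs 4, 2 vs 5] → B does not strictly dominate A (column X: 3 ≤ 4)
A strictly dominates every other strategy → strictly dominant.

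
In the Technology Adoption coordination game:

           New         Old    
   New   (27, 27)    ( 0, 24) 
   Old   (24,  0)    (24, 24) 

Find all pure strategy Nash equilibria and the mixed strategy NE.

Pure NE: (New, New) and (Old, Old); Mixed NE: p = 0.8889, q = 0.8889

Work:
Check pure NE:
(New, New): (27, 27) - no unilateral deviation beneficial
(Old, Old): (24, 24) - no unilateral deviation beneficial
Mixed NE: P1 plays New with p = 0.8889, P2 plays New with q = 0.8889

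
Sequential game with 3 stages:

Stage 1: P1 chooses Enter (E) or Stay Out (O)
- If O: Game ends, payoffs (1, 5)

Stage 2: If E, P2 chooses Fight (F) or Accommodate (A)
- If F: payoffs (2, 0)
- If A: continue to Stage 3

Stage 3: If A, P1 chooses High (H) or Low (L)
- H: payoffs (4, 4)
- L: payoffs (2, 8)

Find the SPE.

SPE: (E, A, H); Outcome (4, 4)

Work:
Stage 3: P1 chooses H (4 vs 2)
Stage 2: P2: F->0, A->4 (anticipating H). Choose A
Stage 1: P1: O->1, E->4 (anticipating A, H). Choose E
SPE path: E -> A -> H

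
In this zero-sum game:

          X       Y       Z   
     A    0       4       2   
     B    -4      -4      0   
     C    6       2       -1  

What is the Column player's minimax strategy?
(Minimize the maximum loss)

Column should play Z, value = 2

Work:
Column player minimizes Row's maximum payoff:
Column X: max payoff to Row = 6
Column Y: max payoff to Row = 4
Column Z: max payoff to Row = 2
Minimum is 2, achieved by column Z.
Minimax strategy: Z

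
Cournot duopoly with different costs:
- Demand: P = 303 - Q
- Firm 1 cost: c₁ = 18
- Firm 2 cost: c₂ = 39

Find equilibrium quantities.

q₁* = 102.0, q₂* = 81.0

Work:
Reaction: q₁ = (303 - 18 - q₂)/2
Reaction: q₂ = (303 - 39 - q₁)/2
Solve simultaneously:
q₁* = (303 - 2×18 + 39)/3 = 102.0
q₂* = (303 - 2×39 + 18)/3 = 81.0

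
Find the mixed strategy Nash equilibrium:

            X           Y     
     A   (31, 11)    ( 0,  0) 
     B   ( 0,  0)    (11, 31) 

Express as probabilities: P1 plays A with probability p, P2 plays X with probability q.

p = 0.7381, q = 0.2619

Work:
Find probabilities that make opponent indifferent:
P2 chooses q to make P1 indifferent between A and B
P1 chooses p to make P2 indifferent between X and Y
Mixed NE: P1 plays (A: 0.7381, B: 0.2619), P2 plays (X: 0.2619, Y: 0.7381)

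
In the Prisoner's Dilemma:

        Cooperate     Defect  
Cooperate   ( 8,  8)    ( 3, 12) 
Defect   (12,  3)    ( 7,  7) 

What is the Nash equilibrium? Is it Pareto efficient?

(Defect, Defect) is NE; not Pareto efficient

Work:
Defect dominates Cooperate for both players:
If P2 cooperates: Defect (12) > Cooperate (8)
If P2 defects: Defect (7) > Cooperate (3)
NE: (Defect, Defect) with payoff (7, 7)
But (Cooperate, Cooperate) = (8, 8) Pareto dominates (7, 7)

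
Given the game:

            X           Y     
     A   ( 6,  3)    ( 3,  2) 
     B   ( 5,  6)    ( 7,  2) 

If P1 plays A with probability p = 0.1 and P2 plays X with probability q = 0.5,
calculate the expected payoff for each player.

E[P1] = 5.85, E[P2] = 3.85

Work:
E[P1] = p·q·π₁(A,X) + p·(1-q)·π₁(A,Y) + (1-p)·q·π₁(B,X) + (1-p)·(1-q)·π₁(B,Y)
= 0.1·0.5·6 + 0.1·0.5·3 + 0.9·0.5·5 + 0.9·0.5·7
= 5.85

E[P2] = 3.85 (similar calculation)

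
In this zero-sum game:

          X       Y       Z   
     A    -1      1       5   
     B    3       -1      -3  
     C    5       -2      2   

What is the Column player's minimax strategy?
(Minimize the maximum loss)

Column should play Y, value = 1

Work:
Column player minimizes Row's maximum payoff:
Column X: max payoff to Row = 5
Column Y: max payoff to Row = 1
Column Z: max payoff to Row = 5
Minimum is 1, achieved by column Y.
Minimax strategy: Y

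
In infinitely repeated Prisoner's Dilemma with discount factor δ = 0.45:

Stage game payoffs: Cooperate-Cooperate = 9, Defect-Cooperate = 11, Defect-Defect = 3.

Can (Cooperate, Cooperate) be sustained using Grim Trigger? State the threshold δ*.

δ* = 0.25; since δ = 0.45 ≥ 0.25, cooperation can be sustained

Work:
For Grim Trigger:
Cooperate forever: 9/(1-δ)
Defect then punished: 11 + 3·δ/(1-δ)
Need: 9/(1-δ) ≥ 11 + 3·δ/(1-δ)
Solving: δ ≥ (T-R)/(T-P) = (11-9)/(11-3) = 0.25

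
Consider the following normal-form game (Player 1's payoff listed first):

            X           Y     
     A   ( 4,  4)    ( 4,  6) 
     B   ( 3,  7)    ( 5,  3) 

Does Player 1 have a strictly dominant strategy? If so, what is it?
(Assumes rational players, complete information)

No strictly dominant strategy exists for Player 1

Work:
A strategy strictly dominates another if it gives a strictly higher payoff against every opponent action. Compare each pair of P1's strategies column-by-column:
  A vs B: [4 vs 3, 4 vs 5] → A does not strictly dominate B (column Y: 4 ≤ 5)
  B vs A: [3 vs 4, 5 vs 4] → B does not strictly dominate A (column X: 3 ≤ 4)
No single strategy strictly dominates all others → no strictly dominant strategy.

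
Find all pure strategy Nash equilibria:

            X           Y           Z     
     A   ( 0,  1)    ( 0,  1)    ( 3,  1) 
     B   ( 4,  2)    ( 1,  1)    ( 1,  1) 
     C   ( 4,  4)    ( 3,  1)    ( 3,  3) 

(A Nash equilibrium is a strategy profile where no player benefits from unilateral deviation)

Nash equilibrium: (A, Z), (B, X), (C, X)

Work:
Best responses:
  P1 vs X: payoffs [0, 4, 4] → best response B/C (payoff 4)
  P1 vs Y: payoffs [0, 1, 3] → best response C (payoff 3)
  P1 vs Z: payoffs [3, 1, 3] → best response A/C (payoff 3)
  P2 vs A: payoffs [1, 1, 1] → best response X/Y/Z (payoff 1)
  P2 vs B: payoffs [2, 1, 1] → best response X (payoff 2)
  P2 vs C: payoffs [4, 1, 3] → best response X (payoff 4)
Mutual best responses: (A,Z), (B,X), (C,X) → Nash equilibria.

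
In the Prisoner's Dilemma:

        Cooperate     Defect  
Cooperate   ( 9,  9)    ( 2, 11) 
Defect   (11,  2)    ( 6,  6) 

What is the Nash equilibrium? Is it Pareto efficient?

(Defect, Defect) is NE; not Pareto efficient

Work:
Defect dominates Cooperate for both players:
If P2 cooperates: Defect (11) > Cooperate (9)
If P2 defects: Defect (6) > Cooperate (2)
NE: (Defect, Defect) with payoff (6, 6)
But (Cooperate, Cooperate) = (9, 9) Pareto dominates (6, 6)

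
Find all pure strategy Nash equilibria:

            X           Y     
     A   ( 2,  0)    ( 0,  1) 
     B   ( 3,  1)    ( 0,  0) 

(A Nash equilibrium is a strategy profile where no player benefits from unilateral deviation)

Nash equilibrium: (A, Y), (B, X)

Work:
Best responses:
  P1 vs X: payoffs [2, 3] → best response B (payoff 3)
  P1 vs Y: payoffs [0, 0] → best response A/B (payoff 0)
  P2 vs A: payoffs [0, 1] → best response Y (payoff 1)
  P2 vs B: payoffs [1, 0] → best response X (payoff 1)
Mutual best responses: (A,Y), (B,X) → Nash equilibria.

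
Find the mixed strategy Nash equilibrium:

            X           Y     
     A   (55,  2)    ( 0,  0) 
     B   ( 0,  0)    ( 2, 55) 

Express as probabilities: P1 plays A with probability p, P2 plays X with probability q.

p = 0.9649, q = 0.0351

Work:
Find probabilities that make opponent indifferent:
P2 chooses q to make P1 indifferent between A and B
P1 chooses p to make P2 indifferent between X and Y
Mixed NE: P1 plays (A: 0.9649, B: 0.0351), P2 plays (X: 0.0351, Y: 0.9649)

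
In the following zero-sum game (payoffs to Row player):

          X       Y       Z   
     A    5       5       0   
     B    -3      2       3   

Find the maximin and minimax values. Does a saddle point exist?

Maximin = 0, Minimax = 3, Saddle: False

Work:
Row minimums: [0, -3] → maximin = 0
Column maximums: [5, 5, 3] → minimax = 3
No saddle point (maximin ≠ minimax). Mixed strategy needed.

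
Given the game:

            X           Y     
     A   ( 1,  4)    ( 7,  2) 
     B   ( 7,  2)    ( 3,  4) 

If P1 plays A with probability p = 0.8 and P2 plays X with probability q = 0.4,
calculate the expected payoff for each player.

E[P1] = 4.6, E[P2] = 2.88

Work:
E[P1] = p·q·π₁(A,X) + p·(1-q)·π₁(A,Y) + (1-p)·q·π₁(B,X) + (1-p)·(1-q)·π₁(B,Y)
= 0.8·0.4·1 + 0.8·0.6·7 + 0.2·0.4·7 + 0.2·0.6·3
= 4.6

E[P2] = 2.88 (similar calculation)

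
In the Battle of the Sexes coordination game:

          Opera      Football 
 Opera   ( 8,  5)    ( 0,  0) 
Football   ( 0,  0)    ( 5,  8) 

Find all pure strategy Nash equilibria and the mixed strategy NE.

Pure NE: (Opera, Opera) and (Football, Football); Mixed NE: p = 0.6154, q = 0.3846

Work:
Check pure NE:
(Opera, Opera): (8, 5) - no unilateral deviation beneficial
(Football, Football): (5, 8) - no unilateral deviation beneficial
Mixed NE: P1 plays Opera with p = 0.6154, P2 plays Opera with q = 0.3846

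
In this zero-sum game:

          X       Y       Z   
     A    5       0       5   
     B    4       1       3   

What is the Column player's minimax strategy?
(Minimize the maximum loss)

Column should play Y, value = 1

Work:
Column player minimizes Row's maximum payoff:
Column X: max payoff to Row = 5
Column Y: max payoff to Row = 1
Column Z: max payoff to Row = 5
Minimum is 1, achieved by column Y.
Minimax strategy: Y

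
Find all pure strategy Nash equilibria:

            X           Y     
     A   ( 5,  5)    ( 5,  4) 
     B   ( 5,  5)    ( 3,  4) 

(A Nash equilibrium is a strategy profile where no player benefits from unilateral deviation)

Nash equilibrium: (A, X), (B, X)

Work:
Best responses:
  P1 vs X: payoffs [5, 5] → best response A/B (payoff 5)
  P1 vs Y: payoffs [5, 3] → best response A (payoff 5)
  P2 vs A: payoffs [5, 4] → best response X (payoff 5)
  P2 vs B: payoffs [5, 4] → best response X (payoff 5)
Mutual best responses: (A,X), (B,X) → Nash equilibria.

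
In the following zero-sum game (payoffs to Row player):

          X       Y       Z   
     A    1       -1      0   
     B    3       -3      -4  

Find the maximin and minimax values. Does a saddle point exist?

Maximin = -1, Minimax = -1, Saddle: True

Work:
Row minimums: [-1, -4] → maximin = -1
Column maximums: [3, -1, 0] → minimax = -1
Saddle point exists! Game value = -1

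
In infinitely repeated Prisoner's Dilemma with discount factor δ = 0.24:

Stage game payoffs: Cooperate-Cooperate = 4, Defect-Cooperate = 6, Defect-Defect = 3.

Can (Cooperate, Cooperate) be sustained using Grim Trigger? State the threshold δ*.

δ* = 0.6667; since δ = 0.24 < 0.6667, cooperation cannot be sustained

Work:
For Grim Trigger:
Cooperate forever: 4/(1-δ)
Defect then punished: 6 + 3·δ/(1-δ)
Need: 4/(1-δ) ≥ 6 + 3·δ/(1-δ)
Solving: δ ≥ (T-R)/(T-P) = (6-4)/(6-3) = 0.6667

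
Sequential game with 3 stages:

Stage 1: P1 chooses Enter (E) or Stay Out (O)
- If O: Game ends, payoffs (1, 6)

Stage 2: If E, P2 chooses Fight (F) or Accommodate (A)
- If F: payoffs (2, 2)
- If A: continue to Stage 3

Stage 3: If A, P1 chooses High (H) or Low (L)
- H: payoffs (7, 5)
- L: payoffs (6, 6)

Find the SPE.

SPE: (E, A, H); Outcome (7, 5)

Work:
Stage 3: P1 chooses H (7 vs 6)
Stage 2: P2: F->2, A->5 (anticipating H). Choose A
Stage 1: P1: O->1, E->7 (anticipating A, H). Choose E
SPE path: E -> A -> H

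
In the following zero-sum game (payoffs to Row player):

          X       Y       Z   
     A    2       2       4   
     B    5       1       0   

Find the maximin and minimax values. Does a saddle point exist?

Maximin = 2, Minimax = 2, Saddle: True

Work:
Row minimums: [2, 0] → maximin = 2
Column maximums: [5, 2, 4] → minimax = 2
Saddle point exists! Game value = 2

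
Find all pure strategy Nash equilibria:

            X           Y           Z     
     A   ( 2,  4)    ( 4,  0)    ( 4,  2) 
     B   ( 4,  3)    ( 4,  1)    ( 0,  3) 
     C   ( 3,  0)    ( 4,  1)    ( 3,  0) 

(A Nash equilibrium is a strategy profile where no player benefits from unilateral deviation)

Nash equilibrium: (B, X), (C, Y)

Work:
Best responses:
  P1 vs X: payoffs [2, 4, 3] → best response B (payoff 4)
  P1 vs Y: payoffs [4, 4, 4] → best response A/B/C (payoff 4)
  P1 vs Z: payoffs [4, 0, 3] → best response A (payoff 4)
  P2 vs A: payoffs [4, 0, 2] → best response X (payoff 4)
  P2 vs B: payoffs [3, 1, 3] → best response X/Z (payoff 3)
  P2 vs C: payoffs [0, 1, 0] → best response Y (payoff 1)
Mutual best responses: (B,X), (C,Y) → Nash equilibria.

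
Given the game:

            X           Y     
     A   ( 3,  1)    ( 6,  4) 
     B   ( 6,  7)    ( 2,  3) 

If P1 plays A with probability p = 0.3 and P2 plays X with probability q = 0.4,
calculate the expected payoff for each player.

E[P1] = 3.96, E[P2] = 4.06

Work:
E[P1] = p·q·π₁(A,X) + p·(1-q)·π₁(A,Y) + (1-p)·q·π₁(B,X) + (1-p)·(1-q)·π₁(B,Y)
= 0.3·0.4·3 + 0.3·0.6·6 + 0.7·0.4·6 + 0.7·0.6·2
= 3.96

E[P2] = 4.06 (similar calculation)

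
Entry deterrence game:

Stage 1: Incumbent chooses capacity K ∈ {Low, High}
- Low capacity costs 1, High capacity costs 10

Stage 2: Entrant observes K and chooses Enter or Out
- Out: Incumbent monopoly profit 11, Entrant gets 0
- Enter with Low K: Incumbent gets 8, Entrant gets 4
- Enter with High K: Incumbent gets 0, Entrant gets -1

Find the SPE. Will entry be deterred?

SPE: (Low, Enter|Low, Out|High); Entry not deterred. Incumbent net profit = 7, Entrant gets 4

Work:
After Low K: Entrant enters (4 > 0)
After High K: Entrant stays out (-1 < 0)
Incumbent: Low → 8−1=7, High → 11−10=1
Incumbent chooses Low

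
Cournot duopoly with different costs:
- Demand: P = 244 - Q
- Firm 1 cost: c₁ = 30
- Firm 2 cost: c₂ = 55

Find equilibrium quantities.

q₁* = 79.67, q₂* = 54.67

Work:
Reaction: q₁ = (244 - 30 - q₂)/2
Reaction: q₂ = (244 - 55 - q₁)/2
Solve simultaneously:
q₁* = (244 - 2×30 + 55)/3 = 79.67
q₂* = (244 - 2×55 + 30)/3 = 54.67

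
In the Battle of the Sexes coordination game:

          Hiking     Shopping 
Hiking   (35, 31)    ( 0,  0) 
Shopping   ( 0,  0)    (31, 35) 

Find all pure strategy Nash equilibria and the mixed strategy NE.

Pure NE: (Hiking, Hiking) and (Shopping, Shopping); Mixed NE: p = 0.5303, q = 0.4697

Work:
Check pure NE:
(Hiking, Hiking): (35, 31) - no unilateral deviation beneficial
(Shopping, Shopping): (31, 35) - no unilateral deviation beneficial
Mixed NE: P1 plays Hiking with p = 0.5303, P2 plays Hiking with q = 0.4697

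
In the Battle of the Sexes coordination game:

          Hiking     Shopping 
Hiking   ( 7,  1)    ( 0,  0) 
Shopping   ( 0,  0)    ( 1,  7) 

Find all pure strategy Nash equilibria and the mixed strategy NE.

Pure NE: (Hiking, Hiking) and (Shopping, Shopping); Mixed NE: p = 0.875, q = 0.125

Work:
Check pure NE:
(Hiking, Hiking): (7, 1) - no unilateral deviation beneficial
(Shopping, Shopping): (1, 7) - no unilateral deviation beneficial
Mixed NE: P1 plays Hiking with p = 0.875, P2 plays Hiking with q = 0.125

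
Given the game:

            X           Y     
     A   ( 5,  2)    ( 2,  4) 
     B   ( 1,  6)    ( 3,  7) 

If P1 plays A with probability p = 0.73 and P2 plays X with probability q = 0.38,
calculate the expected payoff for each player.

E[P1] = 2.897, E[P2] = 4.1526

Work:
E[P1] = p·q·π₁(A,X) + p·(1-q)·π₁(A,Y) + (1-p)·q·π₁(B,X) + (1-p)·(1-q)·π₁(B,Y)
= 0.73·0.38·5 + 0.73·0.62·2 + 0.27·0.38·1 + 0.27·0.62·3
= 2.897

E[P2] = 4.1526 (similar calculation)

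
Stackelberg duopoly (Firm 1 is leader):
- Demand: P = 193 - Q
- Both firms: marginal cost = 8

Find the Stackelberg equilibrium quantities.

q₁* (leader) = 92.5, q₂* (follower) = 46.25

Work:
Follower's reaction: q₂ = (a - c - q₁)/2
Leader substitutes: π₁ = q₁·(a - q₁ - (a-c-q₁)/2 - c)
FOC: q₁* = (193 - 8)/2 = 92.50
Then: q₂* = (193 - 8 - 92.5)/2 = 46.25
Leader has first-mover advantage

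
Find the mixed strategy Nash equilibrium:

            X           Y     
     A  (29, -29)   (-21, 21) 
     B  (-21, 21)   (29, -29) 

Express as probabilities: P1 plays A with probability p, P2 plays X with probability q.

p = 0.5, q = 0.5

Work:
Find probabilities that make opponent indifferent:
P2 chooses q to make P1 indifferent between A and B
P1 chooses p to make P2 indifferent between X and Y
Mixed NE: P1 plays (A: 0.5, B: 0.5), P2 plays (X: 0.5, Y: 0.5)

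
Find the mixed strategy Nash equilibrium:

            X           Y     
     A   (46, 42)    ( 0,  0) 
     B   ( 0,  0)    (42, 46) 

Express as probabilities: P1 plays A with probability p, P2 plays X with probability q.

p = 0.5227, q = 0.4773

Work:
Find probabilities that make opponent indifferent:
P2 chooses q to make P1 indifferent between A and B
P1 chooses p to make P2 indifferent between X and Y
Mixed NE: P1 plays (A: 0.5227, B: 0.4773), P2 plays (X: 0.4773, Y: 0.5227)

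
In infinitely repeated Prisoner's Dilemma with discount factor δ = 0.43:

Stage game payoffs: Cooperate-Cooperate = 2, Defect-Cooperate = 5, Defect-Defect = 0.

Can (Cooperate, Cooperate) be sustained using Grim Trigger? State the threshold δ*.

δ* = 0.6; since δ = 0.43 < 0.6, cooperation cannot be sustained

Work:
For Grim Trigger:
Cooperate forever: 2/(1-δ)
Defect then punished: 5 + 0·δ/(1-δ)
Need: 2/(1-δ) ≥ 5 + 0·δ/(1-δ)
Solving: δ ≥ (T-R)/(T-P) = (5-2)/(5-0) = 0.6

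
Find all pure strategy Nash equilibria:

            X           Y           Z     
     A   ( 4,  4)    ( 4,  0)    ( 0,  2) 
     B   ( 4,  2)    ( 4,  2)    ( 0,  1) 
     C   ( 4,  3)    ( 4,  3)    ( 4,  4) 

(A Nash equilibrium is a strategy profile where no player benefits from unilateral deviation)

Nash equilibrium: (A, X), (B, X), (B, Y), (C, Z)

Work:
Best responses:
  P1 vs X: payoffs [4, 4, 4] → best response A/B/C (payoff 4)
  P1 vs Y: payoffs [4, 4, 4] → best response A/B/C (payoff 4)
  P1 vs Z: payoffs [0, 0, 4] → best response C (payoff 4)
  P2 vs A: payoffs [4, 0, 2] → best response X (payoff 4)
  P2 vs B: payoffs [2, 2, 1] → best response X/Y (payoff 2)
  P2 vs C: payoffs [3, 3, 4] → best response Z (payoff 4)
Mutual best responses: (A,X), (B,X), (B,Y), (C,Z) → Nash equilibria.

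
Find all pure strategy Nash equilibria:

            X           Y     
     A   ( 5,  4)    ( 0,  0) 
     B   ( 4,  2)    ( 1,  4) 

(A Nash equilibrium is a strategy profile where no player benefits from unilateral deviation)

Nash equilibrium: (A, X), (B, Y)

Work:
Best responses:
  P1 vs X: payoffs [5, 4] → best response A (payoff 5)
  P1 vs Y: payoffs [0, 1] → best response B (payoff 1)
  P2 vs A: payoffs [4, 0] → best response X (payoff 4)
  P2 vs B: payoffs [2, 4] → best response Y (payoff 4)
Mutual best responses: (A,X), (B,Y) → Nash equilibria.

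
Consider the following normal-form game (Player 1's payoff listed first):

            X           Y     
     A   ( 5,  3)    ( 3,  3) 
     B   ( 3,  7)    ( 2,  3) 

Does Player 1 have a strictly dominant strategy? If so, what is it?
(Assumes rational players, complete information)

Yes, Player 1's strictly dominant strategy is A

Work:
A strategy strictly dominates another if it gives a strictly higher payoff against every opponent action. Compare each pair of P1's strategies column-by-column:
  A vs B: [5 vs 3, 3 vs 2] → A strictly dominates B
  B vs A: [3 vs 5, 2 vs 3] → B does not strictly dominate A (column X: 3 ≤ 5)
A strictly dominates every other strategy → strictly dominant.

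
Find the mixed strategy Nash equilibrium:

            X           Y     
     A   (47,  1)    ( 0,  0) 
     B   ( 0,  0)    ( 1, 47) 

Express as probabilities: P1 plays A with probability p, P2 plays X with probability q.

p = 0.9792, q = 0.0208

Work:
Find probabilities that make opponent indifferent:
P2 chooses q to make P1 indifferent between A and B
P1 chooses p to make P2 indifferent between X and Y
Mixed NE: P1 plays (A: 0.9792, B: 0.0208), P2 plays (X: 0.0208, Y: 0.9792)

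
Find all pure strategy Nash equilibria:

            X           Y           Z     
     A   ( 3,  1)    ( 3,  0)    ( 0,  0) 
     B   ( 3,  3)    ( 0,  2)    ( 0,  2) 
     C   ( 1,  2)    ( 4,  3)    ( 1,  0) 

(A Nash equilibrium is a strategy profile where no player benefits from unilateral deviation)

Nash equilibrium: (A, X), (B, X), (C, Y)

Work:
Best responses:
  P1 vs X: payoffs [3, 3, 1] → best response A/B (payoff 3)
  P1 vs Y: payoffs [3, 0, 4] → best response C (payoff 4)
  P1 vs Z: payoffs [0, 0, 1] → best response C (payoff 1)
  P2 vs A: payoffs [1, 0, 0] → best response X (payoff 1)
  P2 vs B: payoffs [3, 2, 2] → best response X (payoff 3)
  P2 vs C: payoffs [2, 3, 0] → best response Y (payoff 3)
Mutual best responses: (A,X), (B,X), (C,Y) → Nash equilibria.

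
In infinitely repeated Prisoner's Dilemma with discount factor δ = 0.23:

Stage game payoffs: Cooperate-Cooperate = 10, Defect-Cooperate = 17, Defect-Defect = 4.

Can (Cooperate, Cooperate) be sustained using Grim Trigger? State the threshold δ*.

δ* = 0.5385; since δ = 0.23 < 0.5385, cooperation cannot be sustained

Work:
For Grim Trigger:
Cooperate forever: 10/(1-δ)
Defect then punished: 17 + 4·δ/(1-δ)
Need: 10/(1-δ) ≥ 17 + 4·δ/(1-δ)
Solving: δ ≥ (T-R)/(T-P) = (17-10)/(17-4) = 0.5385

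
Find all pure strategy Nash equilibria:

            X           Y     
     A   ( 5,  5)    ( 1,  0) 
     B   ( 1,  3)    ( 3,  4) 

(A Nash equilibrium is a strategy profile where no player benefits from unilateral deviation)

Nash equilibrium: (A, X), (B, Y)

Work:
Best responses:
  P1 vs X: payoffs [5, 1] → best response A (payoff 5)
  P1 vs Y: payoffs [1, 3] → best response B (payoff 3)
  P2 vs A: payoffs [5, 0] → best response X (payoff 5)
  P2 vs B: payoffs [3, 4] → best response Y (payoff 4)
Mutual best responses: (A,X), (B,Y) → Nash equilibria.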